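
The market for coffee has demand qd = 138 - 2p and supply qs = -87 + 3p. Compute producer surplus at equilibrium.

Producer surplus = 384

Equilibrium: 138 - 2p = -87 + 3p gives p* = 45, q* = 48.
Supply starts at p = 29 (where qs = 0).
PS = ½(45 − 29)(48) = 384.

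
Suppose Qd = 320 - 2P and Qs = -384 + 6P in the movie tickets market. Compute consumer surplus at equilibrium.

Equilibrium: 320 - 2P = -384 + 6P gives P* = 88, Q* = 144.
Demand choke price (Qd = 0): P = 160.
CS = ½(160 − 88)(144) = 5184.

Consumer surplus = 5184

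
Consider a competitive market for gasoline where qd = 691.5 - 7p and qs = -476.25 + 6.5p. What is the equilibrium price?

p* = 86.5

Set qd = qs: 691.5 - 7p = -476.25 + 6.5p.
1167.75 = 13.5p, so p* = 86.5.
q* = 691.5 − 7(86.5) = 86.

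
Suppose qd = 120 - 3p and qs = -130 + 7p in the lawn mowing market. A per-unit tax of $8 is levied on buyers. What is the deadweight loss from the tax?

Deadweight loss = 67.2

Pre-tax equilibrium: p* = 25, q* = 45.
Tax on buyers shifts demand to qd = 120 − 3(p + 8) = 96 - 3p.
96 - 3p = -130 + 7p gives seller price ps = 22.6; buyers pay pb = 22.6 + 8 = 30.6.
New quantity: q = 120 − 3(30.6) = 28.2.
DWL = ½ × 8 × (45 − 28.2) = 67.2.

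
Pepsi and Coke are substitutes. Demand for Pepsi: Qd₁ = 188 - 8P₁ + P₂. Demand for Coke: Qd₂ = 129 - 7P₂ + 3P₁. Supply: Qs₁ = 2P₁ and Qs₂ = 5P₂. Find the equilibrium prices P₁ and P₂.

P₁ = 265/13, P₂ = 206/13

Market 1: 188 - 8P₁ + P₂ = 2P₁ → 10P₁ - P₂ = 188.
Market 2: 12P₂ - 3P₁ = 129.
Eliminating P₂: 12×(1) + 1×(2) gives 117P₁ = 2385, so P₁ = 265/13.
Back-substitute into (2): P₂ = (129 + 3×265/13) / 12 = 206/13.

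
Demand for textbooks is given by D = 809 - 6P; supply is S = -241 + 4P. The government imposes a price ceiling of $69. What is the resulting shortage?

Shortage = 360

Equilibrium price would be P* = 105, so the ceiling at 69 binds.
At P = 69: D = 809 − 6(69) = 395, S = -241 + 4(69) = 35.
Shortage = 395 − 35 = 360.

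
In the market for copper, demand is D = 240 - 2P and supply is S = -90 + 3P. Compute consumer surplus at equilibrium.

Consumer surplus = 2916

Equilibrium: 240 - 2P = -90 + 3P gives P* = 66, Q* = 108.
Demand choke price (D = 0): P = 120.
CS = ½(120 − 66)(108) = 2916.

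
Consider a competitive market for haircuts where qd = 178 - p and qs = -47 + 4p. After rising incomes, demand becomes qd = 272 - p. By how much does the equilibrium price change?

Δp = 18.8

Original equilibrium: p* = 45, q* = 133.
New equilibrium: 272 - p = -47 + 4p, so 319 = 5p and p' = 63.8; q' = 272 − 1(63.8) = 208.2.
Change in price: 63.8 − 45 = 18.8.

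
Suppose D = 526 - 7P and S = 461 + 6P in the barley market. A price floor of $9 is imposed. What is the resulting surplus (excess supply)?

Equilibrium price would be P* = 5, so the floor at 9 binds.
At P = 9: D = 463, S = 515.
Surplus = 515 − 463 = 52.

Surplus = 52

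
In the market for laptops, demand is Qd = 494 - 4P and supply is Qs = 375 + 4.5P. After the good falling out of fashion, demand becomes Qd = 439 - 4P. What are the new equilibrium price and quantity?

Original equilibrium: P* = 14, Q* = 438.
New equilibrium: 439 - 4P = 375 + 4.5P, so 64 = 8.5P and P' = 128/17; Q' = 439 − 4(128/17) = 6951/17.

P' = 128/17, Q' = 6951/17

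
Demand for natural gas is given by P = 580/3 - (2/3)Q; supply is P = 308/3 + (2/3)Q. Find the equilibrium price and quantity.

P* = 148, Q* = 68

Set the two price expressions equal: 580/3 - (2/3)Q = 308/3 + (2/3)Q.
272/3 = (4/3)Q, so Q* = 68.
P* = 580/3 − (2/3)(68) = 148.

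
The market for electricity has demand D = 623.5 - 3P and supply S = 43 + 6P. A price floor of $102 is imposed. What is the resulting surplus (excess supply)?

Surplus = 337.5

Equilibrium price would be P* = 64.5, so the floor at 102 binds.
At P = 102: D = 317.5, S = 655.
Surplus = 655 − 317.5 = 337.5.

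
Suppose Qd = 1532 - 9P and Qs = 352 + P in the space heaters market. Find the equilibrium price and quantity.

Set Qd = Qs: 1532 - 9P = 352 + P.
1180 = 10P, so P* = 118.
Q* = 1532 − 9(118) = 470.

P* = 118, Q* = 470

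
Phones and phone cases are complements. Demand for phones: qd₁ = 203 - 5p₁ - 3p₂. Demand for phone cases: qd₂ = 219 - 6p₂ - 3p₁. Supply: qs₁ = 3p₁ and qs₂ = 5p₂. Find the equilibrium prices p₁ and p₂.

Market 1: 203 - 5p₁ - 3p₂ = 3p₁ → 8p₁ + 3p₂ = 203.
Market 2: 11p₂ + 3p₁ = 219.
Eliminating p₂: 11×(1) − 3×(2) gives 79p₁ = 1576, so p₁ = 1576/79.
Back-substitute into (2): p₂ = (219 − 3×1576/79) / 11 = 1143/79.

p₁ = 1576/79, p₂ = 1143/79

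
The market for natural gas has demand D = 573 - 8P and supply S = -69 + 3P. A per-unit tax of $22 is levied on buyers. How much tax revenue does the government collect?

Tax revenue = 1278

Pre-tax equilibrium: P* = 642/11, Q* = 1167/11.
Tax on buyers shifts demand to D = 573 − 8(P + 22) = 397 - 8P.
397 - 8P = -69 + 3P gives seller price Ps = 466/11; buyers pay Pb = 466/11 + 22 = 708/11.
New quantity: Q = 573 − 8(708/11) = 639/11.
Revenue = 22 × 639/11 = 1278.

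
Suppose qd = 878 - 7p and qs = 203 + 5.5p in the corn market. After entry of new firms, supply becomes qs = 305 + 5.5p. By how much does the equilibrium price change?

Δp = -8.16

Original equilibrium: p* = 54, q* = 500.
New equilibrium: 878 - 7p = 305 + 5.5p, so 573 = 12.5p and p' = 45.84; q' = 878 − 7(45.84) = 557.12.
Change in price: 45.84 − 54 = -8.16.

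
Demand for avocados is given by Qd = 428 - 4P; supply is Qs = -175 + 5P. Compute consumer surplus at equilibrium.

Consumer surplus = 3200

Equilibrium: 428 - 4P = -175 + 5P gives P* = 67, Q* = 160.
Demand choke price (Qd = 0): P = 107.
CS = ½(107 − 67)(160) = 3200.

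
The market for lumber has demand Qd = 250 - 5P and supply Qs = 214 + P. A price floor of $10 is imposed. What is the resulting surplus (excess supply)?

Equilibrium price would be P* = 6, so the floor at 10 binds.
At P = 10: Qd = 200, Qs = 224.
Surplus = 224 − 200 = 24.

Surplus = 24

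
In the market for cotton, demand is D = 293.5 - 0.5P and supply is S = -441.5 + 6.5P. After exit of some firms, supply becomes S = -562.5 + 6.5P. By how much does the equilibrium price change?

ΔP = 121/7

Original equilibrium: P* = 105, Q* = 241.
New equilibrium: 293.5 - 0.5P = -562.5 + 6.5P, so 856 = 7P and P' = 856/7; Q' = 293.5 − 0.5(856/7) = 3253/14.
Change in price: 856/7 − 105 = 121/7.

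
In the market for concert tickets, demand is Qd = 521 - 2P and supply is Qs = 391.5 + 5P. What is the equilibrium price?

P* = 18.5

Set Qd = Qs: 521 - 2P = 391.5 + 5P.
129.5 = 7P, so P* = 18.5.
Q* = 521 − 2(18.5) = 484.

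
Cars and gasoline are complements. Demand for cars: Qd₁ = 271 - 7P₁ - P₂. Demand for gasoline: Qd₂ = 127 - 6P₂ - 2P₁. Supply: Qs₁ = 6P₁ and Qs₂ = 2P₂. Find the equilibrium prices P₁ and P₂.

Market 1: 271 - 7P₁ - P₂ = 6P₁ → 13P₁ + P₂ = 271.
Market 2: 8P₂ + 2P₁ = 127.
Eliminating P₂: 8×(1) − 1×(2) gives 102P₁ = 2041, so P₁ = 2041/102.
Back-substitute into (2): P₂ = (127 − 2×2041/102) / 8 = 1109/102.

P₁ = 2041/102, P₂ = 1109/102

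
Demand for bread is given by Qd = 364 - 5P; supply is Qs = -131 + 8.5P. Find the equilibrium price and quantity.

Set Qd = Qs: 364 - 5P = -131 + 8.5P.
495 = 13.5P, so P* = 110/3.
Q* = 364 − 5(110/3) = 542/3.

P* = 110/3, Q* = 542/3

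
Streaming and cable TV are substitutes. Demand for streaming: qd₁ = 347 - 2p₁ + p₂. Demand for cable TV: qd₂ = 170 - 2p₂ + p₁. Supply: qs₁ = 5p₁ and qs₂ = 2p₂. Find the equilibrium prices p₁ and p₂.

p₁ = 1558/27, p₂ = 1537/27

Market 1: 347 - 2p₁ + p₂ = 5p₁ → 7p₁ - p₂ = 347.
Market 2: 4p₂ - p₁ = 170.
Eliminating p₂: 4×(1) + 1×(2) gives 27p₁ = 1558, so p₁ = 1558/27.
Back-substitute into (2): p₂ = (170 + 1×1558/27) / 4 = 1537/27.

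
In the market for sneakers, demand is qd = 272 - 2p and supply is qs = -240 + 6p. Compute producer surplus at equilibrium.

Equilibrium: 272 - 2p = -240 + 6p gives p* = 64, q* = 144.
Supply starts at p = 40 (where qs = 0).
PS = ½(64 − 40)(144) = 1728.

Producer surplus = 1728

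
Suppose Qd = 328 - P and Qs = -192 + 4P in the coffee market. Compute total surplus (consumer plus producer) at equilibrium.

Equilibrium: 328 - P = -192 + 4P gives P* = 104, Q* = 224.
Demand choke price: P = 328; supply starts at P = 48.
CS = ½(328 − 104)(224) = 25088; PS = ½(104 − 48)(224) = 6272.

Total surplus = 31360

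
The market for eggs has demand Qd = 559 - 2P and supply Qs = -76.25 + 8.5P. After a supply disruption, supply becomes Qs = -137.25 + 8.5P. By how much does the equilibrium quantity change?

ΔQ = -244/21

Original equilibrium: P* = 60.5, Q* = 438.
New equilibrium: 559 - 2P = -137.25 + 8.5P, so 696.25 = 10.5P and P' = 2785/42; Q' = 559 − 2(2785/42) = 8954/21.
Change in quantity: 8954/21 − 438 = -244/21.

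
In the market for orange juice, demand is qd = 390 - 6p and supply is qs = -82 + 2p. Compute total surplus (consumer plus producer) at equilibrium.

Total surplus = 432

Equilibrium: 390 - 6p = -82 + 2p gives p* = 59, q* = 36.
Demand choke price: p = 65; supply starts at p = 41.
CS = ½(65 − 59)(36) = 108; PS = ½(59 − 41)(36) = 324.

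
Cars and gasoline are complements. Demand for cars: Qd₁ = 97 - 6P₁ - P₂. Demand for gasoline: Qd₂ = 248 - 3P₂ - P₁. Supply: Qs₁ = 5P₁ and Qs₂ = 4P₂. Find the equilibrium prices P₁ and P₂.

P₁ = 431/76, P₂ = 2631/76

Market 1: 97 - 6P₁ - P₂ = 5P₁ → 11P₁ + P₂ = 97.
Market 2: 7P₂ + P₁ = 248.
Eliminating P₂: 7×(1) − 1×(2) gives 76P₁ = 431, so P₁ = 431/76.
Back-substitute into (2): P₂ = (248 − 1×431/76) / 7 = 2631/76.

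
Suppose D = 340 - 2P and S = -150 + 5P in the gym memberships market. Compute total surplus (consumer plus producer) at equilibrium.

Equilibrium: 340 - 2P = -150 + 5P gives P* = 70, Q* = 200.
Demand choke price: P = 170; supply starts at P = 30.
CS = ½(170 − 70)(200) = 10000; PS = ½(70 − 30)(200) = 4000.

Total surplus = 14000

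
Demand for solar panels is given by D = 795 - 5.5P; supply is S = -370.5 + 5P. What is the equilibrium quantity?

Set D = S: 795 - 5.5P = -370.5 + 5P.
1165.5 = 10.5P, so P* = 111.
Q* = 795 − 5.5(111) = 184.5.

Q* = 184.5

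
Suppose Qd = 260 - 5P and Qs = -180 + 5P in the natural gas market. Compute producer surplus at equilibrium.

Equilibrium: 260 - 5P = -180 + 5P gives P* = 44, Q* = 40.
Supply starts at P = 36 (where Qs = 0).
PS = ½(44 − 36)(40) = 160.

Producer surplus = 160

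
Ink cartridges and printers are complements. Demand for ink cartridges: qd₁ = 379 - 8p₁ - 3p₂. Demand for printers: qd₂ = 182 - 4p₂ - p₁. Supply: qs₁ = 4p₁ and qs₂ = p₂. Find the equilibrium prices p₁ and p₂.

p₁ = 71/3, p₂ = 95/3

Market 1: 379 - 8p₁ - 3p₂ = 4p₁ → 12p₁ + 3p₂ = 379.
Market 2: 5p₂ + p₁ = 182.
Eliminating p₂: 5×(1) − 3×(2) gives 57p₁ = 1349, so p₁ = 71/3.
Back-substitute into (2): p₂ = (182 − 1×71/3) / 5 = 95/3.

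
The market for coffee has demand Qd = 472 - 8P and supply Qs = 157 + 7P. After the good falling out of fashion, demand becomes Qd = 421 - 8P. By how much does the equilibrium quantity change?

ΔQ = -23.8

Original equilibrium: P* = 21, Q* = 304.
New equilibrium: 421 - 8P = 157 + 7P, so 264 = 15P and P' = 17.6; Q' = 421 − 8(17.6) = 280.2.
Change in quantity: 280.2 − 304 = -23.8.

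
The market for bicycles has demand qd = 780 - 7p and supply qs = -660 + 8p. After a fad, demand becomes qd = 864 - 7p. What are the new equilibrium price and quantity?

Original equilibrium: p* = 96, q* = 108.
New equilibrium: 864 - 7p = -660 + 8p, so 1524 = 15p and p' = 101.6; q' = 864 − 7(101.6) = 152.8.

p' = 101.6, q' = 152.8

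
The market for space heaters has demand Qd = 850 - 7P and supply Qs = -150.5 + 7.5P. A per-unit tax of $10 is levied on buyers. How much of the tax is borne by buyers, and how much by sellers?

Buyers bear 150/29, sellers bear 140/29

Pre-tax equilibrium: P* = 69, Q* = 367.
Tax on buyers shifts demand to Qd = 850 − 7(P + 10) = 780 - 7P.
780 - 7P = -150.5 + 7.5P gives seller price Ps = 1861/29; buyers pay Pb = 1861/29 + 10 = 2151/29.
New quantity: Q = 850 − 7(2151/29) = 9593/29.
Buyer burden = 2151/29 − 69 = 150/29; seller burden = 69 − 1861/29 = 140/29.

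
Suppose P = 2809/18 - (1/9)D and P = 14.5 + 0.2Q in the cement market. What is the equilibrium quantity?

Q* = 455

Set the two price expressions equal: 2809/18 - (1/9)Q = 14.5 + 0.2Q.
1274/9 = (14/45)Q, so Q* = 455.
P* = 2809/18 − (1/9)(455) = 105.5.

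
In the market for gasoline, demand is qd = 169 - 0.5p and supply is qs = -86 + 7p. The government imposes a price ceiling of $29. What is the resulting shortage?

Shortage = 37.5

Equilibrium price would be p* = 34, so the ceiling at 29 binds.
At p = 29: qd = 169 − 0.5(29) = 154.5, qs = -86 + 7(29) = 117.
Shortage = 154.5 − 117 = 37.5.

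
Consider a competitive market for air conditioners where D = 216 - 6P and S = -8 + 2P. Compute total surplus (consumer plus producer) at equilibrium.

Total surplus = 768

Equilibrium: 216 - 6P = -8 + 2P gives P* = 28, Q* = 48.
Demand choke price: P = 36; supply starts at P = 4.
CS = ½(36 − 28)(48) = 192; PS = ½(28 − 4)(48) = 576.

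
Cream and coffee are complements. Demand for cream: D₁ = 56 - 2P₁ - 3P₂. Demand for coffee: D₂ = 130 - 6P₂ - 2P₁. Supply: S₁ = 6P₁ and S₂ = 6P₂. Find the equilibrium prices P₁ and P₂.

Market 1: 56 - 2P₁ - 3P₂ = 6P₁ → 8P₁ + 3P₂ = 56.
Market 2: 12P₂ + 2P₁ = 130.
Eliminating P₂: 12×(1) − 3×(2) gives 90P₁ = 282, so P₁ = 47/15.
Back-substitute into (2): P₂ = (130 − 2×47/15) / 12 = 464/45.

P₁ = 47/15, P₂ = 464/45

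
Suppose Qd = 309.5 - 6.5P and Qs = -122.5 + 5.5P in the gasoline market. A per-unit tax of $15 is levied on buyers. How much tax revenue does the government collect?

Tax revenue = 462.1875

Pre-tax equilibrium: P* = 36, Q* = 75.5.
Tax on buyers shifts demand to Qd = 309.5 − 6.5(P + 15) = 212 - 6.5P.
212 - 6.5P = -122.5 + 5.5P gives seller price Ps = 27.875; buyers pay Pb = 27.875 + 15 = 42.875.
New quantity: Q = 309.5 − 6.5(42.875) = 30.8125.
Revenue = 15 × 30.8125 = 462.1875.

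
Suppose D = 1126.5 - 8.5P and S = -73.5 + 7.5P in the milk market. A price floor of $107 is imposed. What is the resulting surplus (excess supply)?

Surplus = 512

Equilibrium price would be P* = 75, so the floor at 107 binds.
At P = 107: D = 217, S = 729.
Surplus = 729 − 217 = 512.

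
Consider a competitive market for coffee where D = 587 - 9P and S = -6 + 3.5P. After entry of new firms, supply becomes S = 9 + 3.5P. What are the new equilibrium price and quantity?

Original equilibrium: P* = 47.44, Q* = 160.04.
New equilibrium: 587 - 9P = 9 + 3.5P, so 578 = 12.5P and P' = 46.24; Q' = 587 − 9(46.24) = 170.84.

P' = 46.24, Q' = 170.84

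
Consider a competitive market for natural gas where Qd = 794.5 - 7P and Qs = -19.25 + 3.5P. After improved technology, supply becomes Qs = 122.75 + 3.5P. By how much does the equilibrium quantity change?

Original equilibrium: P* = 77.5, Q* = 252.
New equilibrium: 794.5 - 7P = 122.75 + 3.5P, so 671.75 = 10.5P and P' = 2687/42; Q' = 794.5 − 7(2687/42) = 1040/3.
Change in quantity: 1040/3 − 252 = 284/3.

ΔQ = 284/3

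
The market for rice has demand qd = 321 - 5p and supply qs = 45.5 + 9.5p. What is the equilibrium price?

p* = 19

Set qd = qs: 321 - 5p = 45.5 + 9.5p.
275.5 = 14.5p, so p* = 19.
q* = 321 − 5(19) = 226.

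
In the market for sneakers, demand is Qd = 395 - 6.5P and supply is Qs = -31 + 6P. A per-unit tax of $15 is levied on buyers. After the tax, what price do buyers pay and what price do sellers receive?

Buyers pay $41.28, sellers receive $26.28

Pre-tax equilibrium: P* = 34.08, Q* = 173.48.
Tax on buyers shifts demand to Qd = 395 − 6.5(P + 15) = 297.5 - 6.5P.
297.5 - 6.5P = -31 + 6P gives seller price Ps = 26.28; buyers pay Pb = 26.28 + 15 = 41.28.
New quantity: Q = 395 − 6.5(41.28) = 126.68.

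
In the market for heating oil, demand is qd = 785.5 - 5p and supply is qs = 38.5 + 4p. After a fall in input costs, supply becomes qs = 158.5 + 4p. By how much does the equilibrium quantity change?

Δq = 200/3

Original equilibrium: p* = 83, q* = 370.5.
New equilibrium: 785.5 - 5p = 158.5 + 4p, so 627 = 9p and p' = 209/3; q' = 785.5 − 5(209/3) = 2623/6.
Change in quantity: 2623/6 − 370.5 = 200/3.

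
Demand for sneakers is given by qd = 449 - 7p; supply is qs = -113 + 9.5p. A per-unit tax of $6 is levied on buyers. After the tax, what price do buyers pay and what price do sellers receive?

Pre-tax equilibrium: p* = 1124/33, q* = 6949/33.
Tax on buyers shifts demand to qd = 449 − 7(p + 6) = 407 - 7p.
407 - 7p = -113 + 9.5p gives seller price ps = 1040/33; buyers pay pb = 1040/33 + 6 = 1238/33.
New quantity: q = 449 − 7(1238/33) = 6151/33.

Buyers pay 1238/33, sellers receive 1040/33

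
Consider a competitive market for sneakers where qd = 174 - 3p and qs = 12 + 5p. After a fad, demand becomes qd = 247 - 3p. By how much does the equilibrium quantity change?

Δq = 45.625

Original equilibrium: p* = 20.25, q* = 113.25.
New equilibrium: 247 - 3p = 12 + 5p, so 235 = 8p and p' = 29.375; q' = 247 − 3(29.375) = 158.875.
Change in quantity: 158.875 − 113.25 = 45.625.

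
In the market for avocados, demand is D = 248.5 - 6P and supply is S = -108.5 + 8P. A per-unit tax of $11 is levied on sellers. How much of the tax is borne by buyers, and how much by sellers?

Pre-tax equilibrium: P* = 25.5, Q* = 95.5.
Tax on sellers shifts supply to S = -108.5 + 8(P − 11) = -196.5 + 8P.
248.5 - 6P = -196.5 + 8P gives buyer price Pb = 445/14; sellers receive Ps = 445/14 − 11 = 291/14.
New quantity: Q = 248.5 − 6(445/14) = 809/14.
Buyer burden = 445/14 − 25.5 = 44/7; seller burden = 25.5 − 291/14 = 33/7.

Buyers bear 44/7, sellers bear 33/7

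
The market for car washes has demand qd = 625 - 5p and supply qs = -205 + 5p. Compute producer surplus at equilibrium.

Equilibrium: 625 - 5p = -205 + 5p gives p* = 83, q* = 210.
Supply starts at p = 41 (where qs = 0).
PS = ½(83 − 41)(210) = 4410.

Producer surplus = 4410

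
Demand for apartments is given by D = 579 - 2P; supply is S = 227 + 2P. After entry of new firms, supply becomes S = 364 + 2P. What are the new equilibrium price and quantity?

P' = 53.75, Q' = 471.5

Original equilibrium: P* = 88, Q* = 403.
New equilibrium: 579 - 2P = 364 + 2P, so 215 = 4P and P' = 53.75; Q' = 579 − 2(53.75) = 471.5.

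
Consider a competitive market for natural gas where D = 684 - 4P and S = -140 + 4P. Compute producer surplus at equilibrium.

Producer surplus = 9248

Equilibrium: 684 - 4P = -140 + 4P gives P* = 103, Q* = 272.
Supply starts at P = 35 (where S = 0).
PS = ½(103 − 35)(272) = 9248.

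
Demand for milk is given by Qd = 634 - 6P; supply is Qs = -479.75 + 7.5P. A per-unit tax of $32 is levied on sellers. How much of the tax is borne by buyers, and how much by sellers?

Buyers bear 160/9, sellers bear 128/9

Pre-tax equilibrium: P* = 82.5, Q* = 139.
Tax on sellers shifts supply to Qs = -479.75 + 7.5(P − 32) = -719.75 + 7.5P.
634 - 6P = -719.75 + 7.5P gives buyer price Pb = 1805/18; sellers receive Ps = 1805/18 − 32 = 1229/18.
New quantity: Q = 634 − 6(1805/18) = 97/3.
Buyer burden = 1805/18 − 82.5 = 160/9; seller burden = 82.5 − 1229/18 = 128/9.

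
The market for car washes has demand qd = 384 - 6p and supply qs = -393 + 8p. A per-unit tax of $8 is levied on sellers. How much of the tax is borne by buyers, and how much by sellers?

Buyers bear 32/7, sellers bear 24/7

Pre-tax equilibrium: p* = 55.5, q* = 51.
Tax on sellers shifts supply to qs = -393 + 8(p − 8) = -457 + 8p.
384 - 6p = -457 + 8p gives buyer price pb = 841/14; sellers receive ps = 841/14 − 8 = 729/14.
New quantity: q = 384 − 6(841/14) = 165/7.
Buyer burden = 841/14 − 55.5 = 32/7; seller burden = 55.5 − 729/14 = 24/7.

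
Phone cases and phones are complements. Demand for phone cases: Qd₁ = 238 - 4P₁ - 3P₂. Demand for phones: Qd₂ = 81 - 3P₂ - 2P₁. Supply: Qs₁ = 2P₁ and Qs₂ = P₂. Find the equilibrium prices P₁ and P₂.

Market 1: 238 - 4P₁ - 3P₂ = 2P₁ → 6P₁ + 3P₂ = 238.
Market 2: 4P₂ + 2P₁ = 81.
Eliminating P₂: 4×(1) − 3×(2) gives 18P₁ = 709, so P₁ = 709/18.
Back-substitute into (2): P₂ = (81 − 2×709/18) / 4 = 5/9.

P₁ = 709/18, P₂ = 5/9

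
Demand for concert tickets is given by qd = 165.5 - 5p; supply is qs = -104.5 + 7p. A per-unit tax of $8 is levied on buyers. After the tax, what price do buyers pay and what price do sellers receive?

Buyers pay 163/6, sellers receive 115/6

Pre-tax equilibrium: p* = 22.5, q* = 53.
Tax on buyers shifts demand to qd = 165.5 − 5(p + 8) = 125.5 - 5p.
125.5 - 5p = -104.5 + 7p gives seller price ps = 115/6; buyers pay pb = 115/6 + 8 = 163/6.
New quantity: q = 165.5 − 5(163/6) = 89/3.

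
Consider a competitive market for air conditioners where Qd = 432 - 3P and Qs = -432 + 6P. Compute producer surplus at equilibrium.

Producer surplus = 1728

Equilibrium: 432 - 3P = -432 + 6P gives P* = 96, Q* = 144.
Supply starts at P = 72 (where Qs = 0).
PS = ½(96 − 72)(144) = 1728.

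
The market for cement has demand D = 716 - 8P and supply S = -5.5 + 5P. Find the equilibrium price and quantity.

P* = 55.5, Q* = 272

Set D = S: 716 - 8P = -5.5 + 5P.
721.5 = 13P, so P* = 55.5.
Q* = 716 − 8(55.5) = 272.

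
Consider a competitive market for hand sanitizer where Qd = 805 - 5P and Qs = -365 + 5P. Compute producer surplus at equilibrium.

Equilibrium: 805 - 5P = -365 + 5P gives P* = 117, Q* = 220.
Supply starts at P = 73 (where Qs = 0).
PS = ½(117 − 73)(220) = 4840.

Producer surplus = 4840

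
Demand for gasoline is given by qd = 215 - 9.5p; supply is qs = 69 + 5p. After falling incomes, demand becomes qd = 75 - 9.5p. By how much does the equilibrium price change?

Original equilibrium: p* = 292/29, q* = 3461/29.
New equilibrium: 75 - 9.5p = 69 + 5p, so 6 = 14.5p and p' = 12/29; q' = 75 − 9.5(12/29) = 2061/29.
Change in price: 12/29 − 292/29 = -280/29.

Δp = -280/29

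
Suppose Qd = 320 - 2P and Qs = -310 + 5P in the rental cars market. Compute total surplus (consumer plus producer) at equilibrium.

Equilibrium: 320 - 2P = -310 + 5P gives P* = 90, Q* = 140.
Demand choke price: P = 160; supply starts at P = 62.
CS = ½(160 − 90)(140) = 4900; PS = ½(90 − 62)(140) = 1960.

Total surplus = 6860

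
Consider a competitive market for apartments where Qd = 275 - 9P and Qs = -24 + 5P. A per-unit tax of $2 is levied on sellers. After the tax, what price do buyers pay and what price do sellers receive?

Buyers pay 309/14, sellers receive 281/14

Pre-tax equilibrium: P* = 299/14, Q* = 1159/14.
Tax on sellers shifts supply to Qs = -24 + 5(P − 2) = -34 + 5P.
275 - 9P = -34 + 5P gives buyer price Pb = 309/14; sellers receive Ps = 309/14 − 2 = 281/14.
New quantity: Q = 275 − 9(309/14) = 1069/14.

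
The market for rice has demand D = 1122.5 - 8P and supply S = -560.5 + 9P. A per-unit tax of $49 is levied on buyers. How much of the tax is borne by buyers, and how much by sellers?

Buyers bear 441/17, sellers bear 392/17

Pre-tax equilibrium: P* = 99, Q* = 330.5.
Tax on buyers shifts demand to D = 1122.5 − 8(P + 49) = 730.5 - 8P.
730.5 - 8P = -560.5 + 9P gives seller price Ps = 1291/17; buyers pay Pb = 1291/17 + 49 = 2124/17.
New quantity: Q = 1122.5 − 8(2124/17) = 4181/34.
Buyer burden = 2124/17 − 99 = 441/17; seller burden = 99 − 1291/17 = 392/17.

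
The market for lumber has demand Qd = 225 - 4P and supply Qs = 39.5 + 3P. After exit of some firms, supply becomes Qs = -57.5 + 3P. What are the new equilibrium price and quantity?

Original equilibrium: P* = 26.5, Q* = 119.
New equilibrium: 225 - 4P = -57.5 + 3P, so 282.5 = 7P and P' = 565/14; Q' = 225 − 4(565/14) = 445/7.

P' = 565/14, Q' = 445/7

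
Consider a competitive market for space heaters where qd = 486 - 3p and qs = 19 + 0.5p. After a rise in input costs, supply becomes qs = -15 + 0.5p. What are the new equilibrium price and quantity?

p' = 1002/7, q' = 396/7

Original equilibrium: p* = 934/7, q* = 600/7.
New equilibrium: 486 - 3p = -15 + 0.5p, so 501 = 3.5p and p' = 1002/7; q' = 486 − 3(1002/7) = 396/7.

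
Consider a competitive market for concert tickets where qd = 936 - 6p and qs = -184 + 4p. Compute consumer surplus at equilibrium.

Consumer surplus = 5808

Equilibrium: 936 - 6p = -184 + 4p gives p* = 112, q* = 264.
Demand choke price (qd = 0): p = 156.
CS = ½(156 − 112)(264) = 5808.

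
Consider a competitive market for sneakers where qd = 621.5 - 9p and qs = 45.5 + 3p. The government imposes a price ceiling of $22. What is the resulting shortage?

Shortage = 312

Equilibrium price would be p* = 48, so the ceiling at 22 binds.
At p = 22: qd = 621.5 − 9(22) = 423.5, qs = 45.5 + 3(22) = 111.5.
Shortage = 423.5 − 111.5 = 312.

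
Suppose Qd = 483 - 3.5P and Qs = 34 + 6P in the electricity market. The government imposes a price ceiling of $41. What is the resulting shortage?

Shortage = 59.5

Equilibrium price would be P* = 898/19, so the ceiling at 41 binds.
At P = 41: Qd = 483 − 3.5(41) = 339.5, Qs = 34 + 6(41) = 280.
Shortage = 339.5 − 280 = 59.5.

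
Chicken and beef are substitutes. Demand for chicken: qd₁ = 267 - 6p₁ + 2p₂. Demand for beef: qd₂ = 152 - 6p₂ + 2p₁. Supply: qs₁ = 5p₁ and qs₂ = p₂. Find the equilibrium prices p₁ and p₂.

Market 1: 267 - 6p₁ + 2p₂ = 5p₁ → 11p₁ - 2p₂ = 267.
Market 2: 7p₂ - 2p₁ = 152.
Eliminating p₂: 7×(1) + 2×(2) gives 73p₁ = 2173, so p₁ = 2173/73.
Back-substitute into (2): p₂ = (152 + 2×2173/73) / 7 = 2206/73.

p₁ = 2173/73, p₂ = 2206/73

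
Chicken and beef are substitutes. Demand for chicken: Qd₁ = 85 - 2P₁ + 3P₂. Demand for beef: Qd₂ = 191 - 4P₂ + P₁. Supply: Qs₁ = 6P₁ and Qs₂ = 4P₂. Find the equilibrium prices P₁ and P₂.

P₁ = 1253/61, P₂ = 1613/61

Market 1: 85 - 2P₁ + 3P₂ = 6P₁ → 8P₁ - 3P₂ = 85.
Market 2: 8P₂ - P₁ = 191.
Eliminating P₂: 8×(1) + 3×(2) gives 61P₁ = 1253, so P₁ = 1253/61.
Back-substitute into (2): P₂ = (191 + 1×1253/61) / 8 = 1613/61.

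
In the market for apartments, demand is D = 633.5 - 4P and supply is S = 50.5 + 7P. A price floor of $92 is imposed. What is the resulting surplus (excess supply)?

Equilibrium price would be P* = 53, so the floor at 92 binds.
At P = 92: D = 265.5, S = 694.5.
Surplus = 694.5 − 265.5 = 429.

Surplus = 429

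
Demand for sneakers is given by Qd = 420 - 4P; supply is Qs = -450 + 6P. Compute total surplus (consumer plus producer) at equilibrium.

Equilibrium: 420 - 4P = -450 + 6P gives P* = 87, Q* = 72.
Demand choke price: P = 105; supply starts at P = 75.
CS = ½(105 − 87)(72) = 648; PS = ½(87 − 75)(72) = 432.

Total surplus = 1080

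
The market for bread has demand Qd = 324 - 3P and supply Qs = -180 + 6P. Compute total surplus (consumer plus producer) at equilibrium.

Total surplus = 6084

Equilibrium: 324 - 3P = -180 + 6P gives P* = 56, Q* = 156.
Demand choke price: P = 108; supply starts at P = 30.
CS = ½(108 − 56)(156) = 4056; PS = ½(56 − 30)(156) = 2028.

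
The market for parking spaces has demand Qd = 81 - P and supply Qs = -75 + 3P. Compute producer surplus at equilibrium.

Equilibrium: 81 - P = -75 + 3P gives P* = 39, Q* = 42.
Supply starts at P = 25 (where Qs = 0).
PS = ½(39 − 25)(42) = 294.

Producer surplus = 294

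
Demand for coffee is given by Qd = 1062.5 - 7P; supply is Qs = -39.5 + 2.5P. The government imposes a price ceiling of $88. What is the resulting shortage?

Equilibrium price would be P* = 116, so the ceiling at 88 binds.
At P = 88: Qd = 1062.5 − 7(88) = 446.5, Qs = -39.5 + 2.5(88) = 180.5.
Shortage = 446.5 − 180.5 = 266.

Shortage = 266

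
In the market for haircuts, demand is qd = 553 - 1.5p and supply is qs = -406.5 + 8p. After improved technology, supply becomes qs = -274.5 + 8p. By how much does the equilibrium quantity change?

Δq = 396/19

Original equilibrium: p* = 101, q* = 401.5.
New equilibrium: 553 - 1.5p = -274.5 + 8p, so 827.5 = 9.5p and p' = 1655/19; q' = 553 − 1.5(1655/19) = 16049/38.
Change in quantity: 16049/38 − 401.5 = 396/19.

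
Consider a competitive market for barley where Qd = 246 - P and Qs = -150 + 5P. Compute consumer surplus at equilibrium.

Consumer surplus = 16200

Equilibrium: 246 - P = -150 + 5P gives P* = 66, Q* = 180.
Demand choke price (Qd = 0): P = 246.
CS = ½(246 − 66)(180) = 16200.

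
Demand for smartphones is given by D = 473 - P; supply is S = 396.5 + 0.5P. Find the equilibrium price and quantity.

P* = 51, Q* = 422

Set D = S: 473 - P = 396.5 + 0.5P.
76.5 = 1.5P, so P* = 51.
Q* = 473 − 1(51) = 422.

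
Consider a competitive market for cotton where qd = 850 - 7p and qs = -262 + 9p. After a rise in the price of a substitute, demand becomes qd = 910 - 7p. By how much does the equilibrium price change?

Original equilibrium: p* = 69.5, q* = 363.5.
New equilibrium: 910 - 7p = -262 + 9p, so 1172 = 16p and p' = 73.25; q' = 910 − 7(73.25) = 397.25.
Change in price: 73.25 − 69.5 = 3.75.

Δp = 3.75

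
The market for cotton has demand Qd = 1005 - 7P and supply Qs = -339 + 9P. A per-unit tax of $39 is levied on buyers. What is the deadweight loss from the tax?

Deadweight loss = 2994.46875

Pre-tax equilibrium: P* = 84, Q* = 417.
Tax on buyers shifts demand to Qd = 1005 − 7(P + 39) = 732 - 7P.
732 - 7P = -339 + 9P gives seller price Ps = 66.9375; buyers pay Pb = 66.9375 + 39 = 105.9375.
New quantity: Q = 1005 − 7(105.9375) = 263.4375.
DWL = ½ × 39 × (417 − 263.4375) = 2994.46875.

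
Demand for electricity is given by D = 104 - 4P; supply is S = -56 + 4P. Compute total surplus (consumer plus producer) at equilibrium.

Total surplus = 144

Equilibrium: 104 - 4P = -56 + 4P gives P* = 20, Q* = 24.
Demand choke price: P = 26; supply starts at P = 14.
CS = ½(26 − 20)(24) = 72; PS = ½(20 − 14)(24) = 72.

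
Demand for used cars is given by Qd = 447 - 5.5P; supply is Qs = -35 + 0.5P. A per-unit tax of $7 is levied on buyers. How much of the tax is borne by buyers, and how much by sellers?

Buyers bear 7/12, sellers bear 77/12

Pre-tax equilibrium: P* = 241/3, Q* = 31/6.
Tax on buyers shifts demand to Qd = 447 − 5.5(P + 7) = 408.5 - 5.5P.
408.5 - 5.5P = -35 + 0.5P gives seller price Ps = 887/12; buyers pay Pb = 887/12 + 7 = 971/12.
New quantity: Q = 447 − 5.5(971/12) = 47/24.
Buyer burden = 971/12 − 241/3 = 7/12; seller burden = 241/3 − 887/12 = 77/12.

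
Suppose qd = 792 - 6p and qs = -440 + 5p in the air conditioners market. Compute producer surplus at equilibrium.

Producer surplus = 1440

Equilibrium: 792 - 6p = -440 + 5p gives p* = 112, q* = 120.
Supply starts at p = 88 (where qs = 0).
PS = ½(112 − 88)(120) = 1440.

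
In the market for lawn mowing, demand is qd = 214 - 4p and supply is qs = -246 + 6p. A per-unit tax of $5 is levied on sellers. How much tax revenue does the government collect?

Tax revenue = 90

Pre-tax equilibrium: p* = 46, q* = 30.
Tax on sellers shifts supply to qs = -246 + 6(p − 5) = -276 + 6p.
214 - 4p = -276 + 6p gives buyer price pb = 49; sellers receive ps = 49 − 5 = 44.
New quantity: q = 214 − 4(49) = 18.
Revenue = 5 × 18 = 90.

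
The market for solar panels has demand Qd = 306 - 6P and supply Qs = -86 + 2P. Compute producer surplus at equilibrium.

Equilibrium: 306 - 6P = -86 + 2P gives P* = 49, Q* = 12.
Supply starts at P = 43 (where Qs = 0).
PS = ½(49 − 43)(12) = 36.

Producer surplus = 36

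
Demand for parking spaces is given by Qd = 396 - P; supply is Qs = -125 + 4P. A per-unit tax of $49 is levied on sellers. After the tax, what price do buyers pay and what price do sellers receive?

Pre-tax equilibrium: P* = 104.2, Q* = 291.8.
Tax on sellers shifts supply to Qs = -125 + 4(P − 49) = -321 + 4P.
396 - P = -321 + 4P gives buyer price Pb = 143.4; sellers receive Ps = 143.4 − 49 = 94.4.
New quantity: Q = 396 − 1(143.4) = 252.6.

Buyers pay $143.4, sellers receive $94.4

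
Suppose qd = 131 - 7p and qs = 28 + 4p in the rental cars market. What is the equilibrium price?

Set qd = qs: 131 - 7p = 28 + 4p.
103 = 11p, so p* = 103/11.
q* = 131 − 7(103/11) = 720/11.

p* = 103/11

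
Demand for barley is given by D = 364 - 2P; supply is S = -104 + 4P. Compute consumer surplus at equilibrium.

Equilibrium: 364 - 2P = -104 + 4P gives P* = 78, Q* = 208.
Demand choke price (D = 0): P = 182.
CS = ½(182 − 78)(208) = 10816.

Consumer surplus = 10816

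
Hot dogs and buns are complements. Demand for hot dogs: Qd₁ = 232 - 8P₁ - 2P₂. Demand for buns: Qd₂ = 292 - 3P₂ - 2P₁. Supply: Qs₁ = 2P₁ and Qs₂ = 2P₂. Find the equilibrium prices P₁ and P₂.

P₁ = 288/23, P₂ = 1228/23

Market 1: 232 - 8P₁ - 2P₂ = 2P₁ → 10P₁ + 2P₂ = 232.
Market 2: 5P₂ + 2P₁ = 292.
Eliminating P₂: 5×(1) − 2×(2) gives 46P₁ = 576, so P₁ = 288/23.
Back-substitute into (2): P₂ = (292 − 2×288/23) / 5 = 1228/23.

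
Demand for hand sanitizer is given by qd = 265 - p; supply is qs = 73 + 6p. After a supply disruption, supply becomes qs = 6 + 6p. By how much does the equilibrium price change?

Original equilibrium: p* = 192/7, q* = 1663/7.
New equilibrium: 265 - p = 6 + 6p, so 259 = 7p and p' = 37; q' = 265 − 1(37) = 228.
Change in price: 37 − 192/7 = 67/7.

Δp = 67/7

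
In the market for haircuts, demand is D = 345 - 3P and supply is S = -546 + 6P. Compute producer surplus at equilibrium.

Equilibrium: 345 - 3P = -546 + 6P gives P* = 99, Q* = 48.
Supply starts at P = 91 (where S = 0).
PS = ½(99 − 91)(48) = 192.

Producer surplus = 192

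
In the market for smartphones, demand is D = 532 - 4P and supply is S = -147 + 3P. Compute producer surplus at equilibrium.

Producer surplus = 3456

Equilibrium: 532 - 4P = -147 + 3P gives P* = 97, Q* = 144.
Supply starts at P = 49 (where S = 0).
PS = ½(97 − 49)(144) = 3456.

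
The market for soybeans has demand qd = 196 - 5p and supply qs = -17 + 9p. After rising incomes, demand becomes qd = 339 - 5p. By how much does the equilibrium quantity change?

Δq = 1287/14

Original equilibrium: p* = 213/14, q* = 1679/14.
New equilibrium: 339 - 5p = -17 + 9p, so 356 = 14p and p' = 178/7; q' = 339 − 5(178/7) = 1483/7.
Change in quantity: 1483/7 − 1679/14 = 1287/14.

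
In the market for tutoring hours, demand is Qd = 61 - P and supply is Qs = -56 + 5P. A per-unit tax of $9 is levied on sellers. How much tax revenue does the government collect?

Pre-tax equilibrium: P* = 19.5, Q* = 41.5.
Tax on sellers shifts supply to Qs = -56 + 5(P − 9) = -101 + 5P.
61 - P = -101 + 5P gives buyer price Pb = 27; sellers receive Ps = 27 − 9 = 18.
New quantity: Q = 61 − 1(27) = 34.
Revenue = 9 × 34 = 306.

Tax revenue = 306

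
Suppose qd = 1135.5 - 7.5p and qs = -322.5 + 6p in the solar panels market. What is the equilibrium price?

p* = 108

Set qd = qs: 1135.5 - 7.5p = -322.5 + 6p.
1458 = 13.5p, so p* = 108.
q* = 1135.5 − 7.5(108) = 325.5.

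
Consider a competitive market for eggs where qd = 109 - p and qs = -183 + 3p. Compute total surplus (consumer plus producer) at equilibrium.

Equilibrium: 109 - p = -183 + 3p gives p* = 73, q* = 36.
Demand choke price: p = 109; supply starts at p = 61.
CS = ½(109 − 73)(36) = 648; PS = ½(73 − 61)(36) = 216.

Total surplus = 864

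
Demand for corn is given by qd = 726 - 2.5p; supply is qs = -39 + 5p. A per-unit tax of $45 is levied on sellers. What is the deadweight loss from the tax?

Deadweight loss = 1687.5

Pre-tax equilibrium: p* = 102, q* = 471.
Tax on sellers shifts supply to qs = -39 + 5(p − 45) = -264 + 5p.
726 - 2.5p = -264 + 5p gives buyer price pb = 132; sellers receive ps = 132 − 45 = 87.
New quantity: q = 726 − 2.5(132) = 396.
DWL = ½ × 45 × (471 − 396) = 1687.5.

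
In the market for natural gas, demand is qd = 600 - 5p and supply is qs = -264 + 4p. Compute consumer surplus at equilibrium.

Equilibrium: 600 - 5p = -264 + 4p gives p* = 96, q* = 120.
Demand choke price (qd = 0): p = 120.
CS = ½(120 − 96)(120) = 1440.

Consumer surplus = 1440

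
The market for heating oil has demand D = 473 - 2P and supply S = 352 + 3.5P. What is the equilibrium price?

P* = 22

Set D = S: 473 - 2P = 352 + 3.5P.
121 = 5.5P, so P* = 22.
Q* = 473 − 2(22) = 429.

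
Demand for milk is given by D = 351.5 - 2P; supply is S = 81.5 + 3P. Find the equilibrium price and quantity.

P* = 54, Q* = 243.5

Set D = S: 351.5 - 2P = 81.5 + 3P.
270 = 5P, so P* = 54.
Q* = 351.5 − 2(54) = 243.5.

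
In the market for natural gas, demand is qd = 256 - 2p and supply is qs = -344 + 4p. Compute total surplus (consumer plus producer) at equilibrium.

Total surplus = 1176

Equilibrium: 256 - 2p = -344 + 4p gives p* = 100, q* = 56.
Demand choke price: p = 128; supply starts at p = 86.
CS = ½(128 − 100)(56) = 784; PS = ½(100 − 86)(56) = 392.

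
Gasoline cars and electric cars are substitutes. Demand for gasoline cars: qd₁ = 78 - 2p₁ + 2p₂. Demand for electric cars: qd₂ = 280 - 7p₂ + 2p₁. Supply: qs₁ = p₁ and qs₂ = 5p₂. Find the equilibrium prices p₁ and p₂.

Market 1: 78 - 2p₁ + 2p₂ = p₁ → 3p₁ - 2p₂ = 78.
Market 2: 12p₂ - 2p₁ = 280.
Eliminating p₂: 12×(1) + 2×(2) gives 32p₁ = 1496, so p₁ = 46.75.
Back-substitute into (2): p₂ = (280 + 2×46.75) / 12 = 31.125.

p₁ = 46.75, p₂ = 31.125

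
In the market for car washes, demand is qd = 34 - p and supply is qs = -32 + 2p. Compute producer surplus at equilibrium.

Producer surplus = 36

Equilibrium: 34 - p = -32 + 2p gives p* = 22, q* = 12.
Supply starts at p = 16 (where qs = 0).
PS = ½(22 − 16)(12) = 36.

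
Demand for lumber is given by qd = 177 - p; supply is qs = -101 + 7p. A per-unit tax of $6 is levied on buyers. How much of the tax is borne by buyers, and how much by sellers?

Pre-tax equilibrium: p* = 34.75, q* = 142.25.
Tax on buyers shifts demand to qd = 177 − 1(p + 6) = 171 - p.
171 - p = -101 + 7p gives seller price ps = 34; buyers pay pb = 34 + 6 = 40.
New quantity: q = 177 − 1(40) = 137.
Buyer burden = 40 − 34.75 = 5.25; seller burden = 34.75 − 34 = 0.75.

Buyers bear $5.25, sellers bear $0.75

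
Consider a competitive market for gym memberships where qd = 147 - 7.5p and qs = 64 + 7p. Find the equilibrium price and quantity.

p* = 166/29, q* = 3018/29

Set qd = qs: 147 - 7.5p = 64 + 7p.
83 = 14.5p, so p* = 166/29.
q* = 147 − 7.5(166/29) = 3018/29.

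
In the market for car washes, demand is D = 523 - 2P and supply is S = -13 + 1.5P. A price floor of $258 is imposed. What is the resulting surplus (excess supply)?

Surplus = 367

Equilibrium price would be P* = 1072/7, so the floor at 258 binds.
At P = 258: D = 7, S = 374.
Surplus = 374 − 7 = 367.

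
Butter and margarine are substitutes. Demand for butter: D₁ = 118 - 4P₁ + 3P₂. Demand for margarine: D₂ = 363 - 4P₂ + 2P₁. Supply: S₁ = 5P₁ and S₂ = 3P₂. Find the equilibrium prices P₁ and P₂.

P₁ = 1915/57, P₂ = 3503/57

Market 1: 118 - 4P₁ + 3P₂ = 5P₁ → 9P₁ - 3P₂ = 118.
Market 2: 7P₂ - 2P₁ = 363.
Eliminating P₂: 7×(1) + 3×(2) gives 57P₁ = 1915, so P₁ = 1915/57.
Back-substitute into (2): P₂ = (363 + 2×1915/57) / 7 = 3503/57.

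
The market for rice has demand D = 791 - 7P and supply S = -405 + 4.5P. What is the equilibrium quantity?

Q* = 63

Set D = S: 791 - 7P = -405 + 4.5P.
1196 = 11.5P, so P* = 104.
Q* = 791 − 7(104) = 63.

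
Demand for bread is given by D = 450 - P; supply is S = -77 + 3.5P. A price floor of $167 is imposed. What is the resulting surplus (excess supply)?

Surplus = 224.5

Equilibrium price would be P* = 1054/9, so the floor at 167 binds.
At P = 167: D = 283, S = 507.5.
Surplus = 507.5 − 283 = 224.5.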